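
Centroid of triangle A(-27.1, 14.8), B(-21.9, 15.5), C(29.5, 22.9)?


Centroid = ((x_A+x_B+x_C)/3, (y_A+y_B+y_C)/3)
= (((-27.1)+(-21.9)+29.5)/3, (14.8+15.5+22.9)/3)
= (-6.5, 17.7333)

(-6.5, 17.7333)


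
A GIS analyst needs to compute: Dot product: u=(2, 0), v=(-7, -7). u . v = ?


u . v = u_x*v_x + u_y*v_y = 2*(-7) + 0*(-7)
= (-14) + 0 = -14

-14


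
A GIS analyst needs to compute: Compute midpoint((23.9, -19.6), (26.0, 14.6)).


M = ((23.9+26)/2, ((-19.6)+14.6)/2)
= (24.95, -2.5)

(24.95, -2.5)


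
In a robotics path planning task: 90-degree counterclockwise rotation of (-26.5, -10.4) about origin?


90° CCW: (x,y) -> (-y, x)
(-26.5,-10.4) -> (10.4, -26.5)

(10.4, -26.5)


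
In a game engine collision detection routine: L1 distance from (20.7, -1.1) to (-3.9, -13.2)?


|20.7-(-3.9)| + |(-1.1)-(-13.2)| = 24.6 + 12.1 = 36.7

36.7


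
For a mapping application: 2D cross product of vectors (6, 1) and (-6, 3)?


u x v = u_x*v_y - u_y*v_x = 6*3 - 1*(-6)
= 18 - (-6) = 24

24


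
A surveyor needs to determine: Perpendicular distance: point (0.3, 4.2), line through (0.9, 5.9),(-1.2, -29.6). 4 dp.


|cross product| = 17.73
|line direction| = sqrt(1264.66) = 35.5621
Distance = 17.73/sqrt(1264.66) = 0.4986

0.4986


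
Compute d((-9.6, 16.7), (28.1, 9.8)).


dx=37.7, dy=-6.9
d^2 = 37.7^2 + (-6.9)^2 = 1468.9
d = sqrt(1468.9) = 38.3262

38.3262


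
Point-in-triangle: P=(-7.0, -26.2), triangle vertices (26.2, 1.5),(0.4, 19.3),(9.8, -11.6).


Cross products: AB x AP = 1305.62, BC x BP = -656.36, CA x CP = -19.36
All same sign? no

No, outside


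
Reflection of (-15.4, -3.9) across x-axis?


Reflection over x-axis: (x,y) -> (x,-y)
(-15.4, -3.9) -> (-15.4, 3.9)

(-15.4, 3.9)


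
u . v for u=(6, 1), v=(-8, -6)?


u . v = u_x*v_x + u_y*v_y = 6*(-8) + 1*(-6)
= (-48) + (-6) = -54

-54


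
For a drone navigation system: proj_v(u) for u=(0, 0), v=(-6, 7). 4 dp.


u.v = 0, |v| = sqrt(85) = 9.2195
Scalar projection = u.v / |v| = 0 / sqrt(85) = 0

0


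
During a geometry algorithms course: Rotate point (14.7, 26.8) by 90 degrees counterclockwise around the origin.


90° CCW: (x,y) -> (-y, x)
(14.7,26.8) -> (-26.8, 14.7)

(-26.8, 14.7)


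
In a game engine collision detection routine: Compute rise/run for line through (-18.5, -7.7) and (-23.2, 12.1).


slope = (y2-y1)/(x2-x1) = (12.1-(-7.7))/((-23.2)-(-18.5)) = 19.8/(-4.7) = -4.2128

-4.2128


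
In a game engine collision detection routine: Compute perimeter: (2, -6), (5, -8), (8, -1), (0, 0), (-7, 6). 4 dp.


Sides: (2, -6)->(5, -8): sqrt(13) = 3.605551, (5, -8)->(8, -1): sqrt(58) = 7.615773, (8, -1)->(0, 0): sqrt(65) = 8.062258, (0, 0)->(-7, 6): sqrt(85) = 9.219544, (-7, 6)->(2, -6): sqrt(225) = 15
Sum = 43.503126
Perimeter = 43.5031

43.5031


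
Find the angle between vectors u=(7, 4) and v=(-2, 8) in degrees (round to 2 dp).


u.v = 18, |u| = sqrt(65) = 8.0623, |v| = sqrt(68) = 8.2462
cos(theta) = u.v/(|u||v|) = 18/sqrt(4420) = 0.270746
theta = acos(0.270746) = 74.29 degrees

74.29 degrees


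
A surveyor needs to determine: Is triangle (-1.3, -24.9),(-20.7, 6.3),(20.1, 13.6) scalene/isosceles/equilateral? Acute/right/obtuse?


Side lengths squared: AB^2=1349.8, BC^2=1717.93, CA^2=1940.21
Sorted: [1349.8, 1717.93, 1940.21]
By sides: Scalene, By angles: Acute

Scalene, Acute


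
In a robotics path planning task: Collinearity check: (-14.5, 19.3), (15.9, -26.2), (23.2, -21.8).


Cross product: (15.9-(-14.5))*((-21.8)-19.3) - ((-26.2)-19.3)*(23.2-(-14.5))
= 465.91

No, not collinear


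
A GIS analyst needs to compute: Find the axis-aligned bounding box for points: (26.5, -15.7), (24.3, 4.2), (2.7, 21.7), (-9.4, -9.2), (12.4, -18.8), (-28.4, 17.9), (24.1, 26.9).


x range: [-28.4, 26.5]
y range: [-18.8, 26.9]
Bounding box: (-28.4,-18.8) to (26.5,26.9)

(-28.4,-18.8) to (26.5,26.9)


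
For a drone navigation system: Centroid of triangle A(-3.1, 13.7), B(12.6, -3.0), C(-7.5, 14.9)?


Centroid = ((x_A+x_B+x_C)/3, (y_A+y_B+y_C)/3)
= (((-3.1)+12.6+(-7.5))/3, (13.7+(-3)+14.9)/3)
= (0.6667, 8.5333)

(0.6667, 8.5333)


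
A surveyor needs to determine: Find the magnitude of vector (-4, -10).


|u| = sqrt((-4)^2 + (-10)^2) = sqrt(116) = 10.7703

10.7703


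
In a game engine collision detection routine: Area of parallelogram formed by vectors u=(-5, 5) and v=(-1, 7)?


|u x v| = |(-5)*7 - 5*(-1)|
= |(-35) - (-5)| = 30

30


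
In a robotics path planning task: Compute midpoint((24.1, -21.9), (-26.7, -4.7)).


M = ((24.1+(-26.7))/2, ((-21.9)+(-4.7))/2)
= (-1.3, -13.3)

(-1.3, -13.3)


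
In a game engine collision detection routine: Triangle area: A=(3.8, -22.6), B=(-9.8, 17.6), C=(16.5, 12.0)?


Area = |x_A(y_B-y_C) + x_B(y_C-y_A) + x_C(y_A-y_B)|/2
= |21.28 + (-339.08) + (-663.3)|/2
= 981.1/2 = 490.55

490.55


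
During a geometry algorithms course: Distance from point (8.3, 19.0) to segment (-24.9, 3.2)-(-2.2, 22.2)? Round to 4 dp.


Project P onto AB: t = 1 (clamped to [0,1])
Closest point on segment: (-2.2, 22.2)
Distance: 10.9768

10.9768


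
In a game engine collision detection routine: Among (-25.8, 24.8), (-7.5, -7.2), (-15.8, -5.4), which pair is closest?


d(P0,P1) = 36.8631, d(P0,P2) = 31.8126, d(P1,P2) = 8.4929
Closest: P1 and P2

Closest pair: (-7.5, -7.2) and (-15.8, -5.4), distance = 8.4929


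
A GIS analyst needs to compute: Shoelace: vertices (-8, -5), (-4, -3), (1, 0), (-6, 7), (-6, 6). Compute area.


Shoelace sum: ((-8)*(-3) - (-4)*(-5)) + ((-4)*0 - 1*(-3)) + (1*7 - (-6)*0) + ((-6)*6 - (-6)*7) + ((-6)*(-5) - (-8)*6)
= 98
Area = |98|/2 = 49

49


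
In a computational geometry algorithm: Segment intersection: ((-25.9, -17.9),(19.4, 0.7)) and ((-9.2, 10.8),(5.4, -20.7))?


Cross products: d1=-945.07, d2=753.44, d3=989.49, d4=-709.02
d1*d2 < 0 and d3*d4 < 0? yes

Yes, they intersect


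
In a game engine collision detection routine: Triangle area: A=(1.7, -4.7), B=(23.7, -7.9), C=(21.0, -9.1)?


Area = |x_A(y_B-y_C) + x_B(y_C-y_A) + x_C(y_A-y_B)|/2
= |2.04 + (-104.28) + 67.2|/2
= 35.04/2 = 17.52

17.52


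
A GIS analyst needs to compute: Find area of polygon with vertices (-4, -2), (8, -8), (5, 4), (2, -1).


Shoelace sum: ((-4)*(-8) - 8*(-2)) + (8*4 - 5*(-8)) + (5*(-1) - 2*4) + (2*(-2) - (-4)*(-1))
= 99
Area = |99|/2 = 49.5

49.5


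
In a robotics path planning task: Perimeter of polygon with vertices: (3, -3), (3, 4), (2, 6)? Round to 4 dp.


Sides: (3, -3)->(3, 4): sqrt(49) = 7, (3, 4)->(2, 6): sqrt(5) = 2.236068, (2, 6)->(3, -3): sqrt(82) = 9.055385
Sum = 18.291453
Perimeter = 18.2915

18.2915


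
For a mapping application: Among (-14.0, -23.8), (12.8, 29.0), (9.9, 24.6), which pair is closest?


d(P0,P1) = 59.2122, d(P0,P2) = 53.9793, d(P1,P2) = 5.2697
Closest: P1 and P2

Closest pair: (12.8, 29.0) and (9.9, 24.6), distance = 5.2697


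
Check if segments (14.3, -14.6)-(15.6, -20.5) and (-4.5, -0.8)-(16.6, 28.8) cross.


Cross products: d1=-847.66, d2=-1010.63, d3=-92.98, d4=69.99
d1*d2 < 0 and d3*d4 < 0? no

No, they don't intersect


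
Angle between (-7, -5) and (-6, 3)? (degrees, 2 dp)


u.v = 27, |u| = sqrt(74) = 8.6023, |v| = sqrt(45) = 6.7082
cos(theta) = u.v/(|u||v|) = 27/sqrt(3330) = 0.467888
theta = acos(0.467888) = 62.1 degrees

62.1 degrees


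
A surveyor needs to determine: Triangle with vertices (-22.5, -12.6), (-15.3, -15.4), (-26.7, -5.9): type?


Side lengths squared: AB^2=59.68, BC^2=220.21, CA^2=62.53
Sorted: [59.68, 62.53, 220.21]
By sides: Scalene, By angles: Obtuse

Scalene, Obtuse


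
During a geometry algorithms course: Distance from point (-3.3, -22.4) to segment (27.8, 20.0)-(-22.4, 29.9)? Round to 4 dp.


Project P onto AB: t = 0.436 (clamped to [0,1])
Closest point on segment: (5.913, 24.3164)
Distance: 47.6161

47.6161


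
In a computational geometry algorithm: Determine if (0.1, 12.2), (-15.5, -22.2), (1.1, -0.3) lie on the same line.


Cross product: ((-15.5)-0.1)*((-0.3)-12.2) - ((-22.2)-12.2)*(1.1-0.1)
= 229.4

No, not collinear


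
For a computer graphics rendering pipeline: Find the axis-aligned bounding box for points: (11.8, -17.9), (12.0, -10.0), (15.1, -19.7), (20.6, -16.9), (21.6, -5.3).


x range: [11.8, 21.6]
y range: [-19.7, -5.3]
Bounding box: (11.8,-19.7) to (21.6,-5.3)

(11.8,-19.7) to (21.6,-5.3)


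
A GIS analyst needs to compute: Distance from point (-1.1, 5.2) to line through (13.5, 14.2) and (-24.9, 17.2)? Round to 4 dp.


|cross product| = 389.4
|line direction| = sqrt(1483.56) = 38.517
Distance = 389.4/sqrt(1483.56) = 10.1098

10.1098


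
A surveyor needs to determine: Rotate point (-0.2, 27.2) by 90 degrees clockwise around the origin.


90° CW: (x,y) -> (y, -x)
(-0.2,27.2) -> (27.2, 0.2)

(27.2, 0.2)


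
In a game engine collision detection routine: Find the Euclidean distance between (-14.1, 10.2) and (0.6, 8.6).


dx=14.7, dy=-1.6
d^2 = 14.7^2 + (-1.6)^2 = 218.65
d = sqrt(218.65) = 14.7868

14.7868


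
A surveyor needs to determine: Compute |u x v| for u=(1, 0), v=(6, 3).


|u x v| = |1*3 - 0*6|
= |3 - 0| = 3

3


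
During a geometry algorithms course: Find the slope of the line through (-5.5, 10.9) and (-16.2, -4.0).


slope = (y2-y1)/(x2-x1) = ((-4)-10.9)/((-16.2)-(-5.5)) = (-14.9)/(-10.7) = 1.3925

1.3925


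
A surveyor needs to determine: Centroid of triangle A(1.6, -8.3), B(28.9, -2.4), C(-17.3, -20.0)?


Centroid = ((x_A+x_B+x_C)/3, (y_A+y_B+y_C)/3)
= ((1.6+28.9+(-17.3))/3, ((-8.3)+(-2.4)+(-20))/3)
= (4.4, -10.2333)

(4.4, -10.2333)


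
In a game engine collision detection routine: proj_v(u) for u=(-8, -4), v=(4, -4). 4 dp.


u.v = -16, |v| = sqrt(32) = 5.6569
Scalar projection = u.v / |v| = -16 / sqrt(32) = -2.8284

-2.8284


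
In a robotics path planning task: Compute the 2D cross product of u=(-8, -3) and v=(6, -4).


u x v = u_x*v_y - u_y*v_x = (-8)*(-4) - (-3)*6
= 32 - (-18) = 50

50


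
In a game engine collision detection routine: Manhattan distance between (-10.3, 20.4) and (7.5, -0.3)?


|(-10.3)-7.5| + |20.4-(-0.3)| = 17.8 + 20.7 = 38.5

38.5


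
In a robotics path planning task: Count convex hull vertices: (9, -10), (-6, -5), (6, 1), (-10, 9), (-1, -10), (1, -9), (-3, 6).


Convex hull vertices (CCW): (-10, 9), (-6, -5), (-1, -10), (9, -10), (6, 1), (-3, 6)
Count = 6

6


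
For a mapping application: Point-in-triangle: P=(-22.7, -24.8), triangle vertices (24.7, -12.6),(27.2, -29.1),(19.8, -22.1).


Cross products: AB x AP = -812.6, BC x BP = 317.48, CA x CP = 390.52
All same sign? no

No, outside


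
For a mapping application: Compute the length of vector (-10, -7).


|u| = sqrt((-10)^2 + (-7)^2) = sqrt(149) = 12.2066

12.2066


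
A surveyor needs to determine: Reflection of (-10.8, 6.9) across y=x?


Reflection over y=x: (x,y) -> (y,x)
(-10.8, 6.9) -> (6.9, -10.8)

(6.9, -10.8)


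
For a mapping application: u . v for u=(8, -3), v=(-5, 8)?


u . v = u_x*v_x + u_y*v_y = 8*(-5) + (-3)*8
= (-40) + (-24) = -64

-64


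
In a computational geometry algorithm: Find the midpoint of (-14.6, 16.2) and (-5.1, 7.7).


M = (((-14.6)+(-5.1))/2, (16.2+7.7)/2)
= (-9.85, 11.95)

(-9.85, 11.95)


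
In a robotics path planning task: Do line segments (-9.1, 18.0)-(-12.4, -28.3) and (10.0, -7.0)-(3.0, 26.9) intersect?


Cross products: d1=472.49, d2=908.46, d3=966.83, d4=530.86
d1*d2 < 0 and d3*d4 < 0? no

No, they don't intersect


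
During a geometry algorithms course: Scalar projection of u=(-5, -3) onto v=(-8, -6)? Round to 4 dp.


u.v = 58, |v| = sqrt(100) = 10
Scalar projection = u.v / |v| = 58 / sqrt(100) = 5.8

5.8


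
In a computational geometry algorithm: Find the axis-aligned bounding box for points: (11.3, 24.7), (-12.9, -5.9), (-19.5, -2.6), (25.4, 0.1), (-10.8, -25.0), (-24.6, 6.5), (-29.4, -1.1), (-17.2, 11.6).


x range: [-29.4, 25.4]
y range: [-25, 24.7]
Bounding box: (-29.4,-25) to (25.4,24.7)

(-29.4,-25) to (25.4,24.7)


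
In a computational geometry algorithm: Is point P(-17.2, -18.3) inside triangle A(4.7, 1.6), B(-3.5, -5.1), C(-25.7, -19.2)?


Cross products: AB x AP = 16.45, BC x BP = 99.87, CA x CP = -149.44
All same sign? no

No, outside


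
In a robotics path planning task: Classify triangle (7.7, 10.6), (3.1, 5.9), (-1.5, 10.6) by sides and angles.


Side lengths squared: AB^2=43.25, BC^2=43.25, CA^2=84.64
Sorted: [43.25, 43.25, 84.64]
By sides: Isosceles, By angles: Acute

Isosceles, Acute


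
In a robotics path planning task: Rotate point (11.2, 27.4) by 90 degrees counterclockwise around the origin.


90° CCW: (x,y) -> (-y, x)
(11.2,27.4) -> (-27.4, 11.2)

(-27.4, 11.2)


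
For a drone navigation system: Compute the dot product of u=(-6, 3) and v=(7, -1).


u . v = u_x*v_x + u_y*v_y = (-6)*7 + 3*(-1)
= (-42) + (-3) = -45

-45


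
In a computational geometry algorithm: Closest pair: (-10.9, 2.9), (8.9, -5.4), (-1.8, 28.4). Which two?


d(P0,P1) = 21.4693, d(P0,P2) = 27.0751, d(P1,P2) = 35.4532
Closest: P0 and P1

Closest pair: (-10.9, 2.9) and (8.9, -5.4), distance = 21.4693


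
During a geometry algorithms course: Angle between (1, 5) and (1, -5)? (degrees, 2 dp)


u.v = -24, |u| = sqrt(26) = 5.099, |v| = sqrt(26) = 5.099
cos(theta) = u.v/(|u||v|) = -24/sqrt(676) = -0.923077
theta = acos(-0.923077) = 157.38 degrees

157.38 degrees


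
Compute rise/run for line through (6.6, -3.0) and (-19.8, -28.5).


slope = (y2-y1)/(x2-x1) = ((-28.5)-(-3))/((-19.8)-6.6) = (-25.5)/(-26.4) = 0.9659

0.9659


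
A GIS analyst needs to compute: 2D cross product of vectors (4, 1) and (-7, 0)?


u x v = u_x*v_y - u_y*v_x = 4*0 - 1*(-7)
= 0 - (-7) = 7

7


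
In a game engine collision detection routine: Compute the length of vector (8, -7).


|u| = sqrt(8^2 + (-7)^2) = sqrt(113) = 10.6301

10.6301


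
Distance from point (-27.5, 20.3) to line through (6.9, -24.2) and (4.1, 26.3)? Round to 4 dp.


|cross product| = 1612.6
|line direction| = sqrt(2558.09) = 50.5776
Distance = 1612.6/sqrt(2558.09) = 31.8837

31.8837


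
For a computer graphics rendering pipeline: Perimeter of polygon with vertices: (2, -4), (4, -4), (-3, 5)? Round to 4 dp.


Sides: (2, -4)->(4, -4): sqrt(4) = 2, (4, -4)->(-3, 5): sqrt(130) = 11.401754, (-3, 5)->(2, -4): sqrt(106) = 10.29563
Sum = 23.697384
Perimeter = 23.6974

23.6974


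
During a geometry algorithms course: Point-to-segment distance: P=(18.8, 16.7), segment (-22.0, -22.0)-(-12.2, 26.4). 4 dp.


Project P onto AB: t = 0.9321 (clamped to [0,1])
Closest point on segment: (-12.8658, 23.1117)
Distance: 32.3084

32.3084


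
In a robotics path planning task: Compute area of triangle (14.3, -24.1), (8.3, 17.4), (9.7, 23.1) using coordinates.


Area = |x_A(y_B-y_C) + x_B(y_C-y_A) + x_C(y_A-y_B)|/2
= |(-81.51) + 391.76 + (-402.55)|/2
= 92.3/2 = 46.15

46.15


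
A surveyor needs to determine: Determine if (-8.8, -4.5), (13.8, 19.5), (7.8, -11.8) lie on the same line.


Cross product: (13.8-(-8.8))*((-11.8)-(-4.5)) - (19.5-(-4.5))*(7.8-(-8.8))
= -563.38

No, not collinear


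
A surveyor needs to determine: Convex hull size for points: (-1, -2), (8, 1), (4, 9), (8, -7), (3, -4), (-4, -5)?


Convex hull vertices (CCW): (-4, -5), (8, -7), (8, 1), (4, 9)
Count = 4

4


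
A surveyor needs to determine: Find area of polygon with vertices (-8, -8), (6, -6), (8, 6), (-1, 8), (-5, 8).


Shoelace sum: ((-8)*(-6) - 6*(-8)) + (6*6 - 8*(-6)) + (8*8 - (-1)*6) + ((-1)*8 - (-5)*8) + ((-5)*(-8) - (-8)*8)
= 386
Area = |386|/2 = 193

193


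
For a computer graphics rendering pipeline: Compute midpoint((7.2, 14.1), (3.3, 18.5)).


M = ((7.2+3.3)/2, (14.1+18.5)/2)
= (5.25, 16.3)

(5.25, 16.3)


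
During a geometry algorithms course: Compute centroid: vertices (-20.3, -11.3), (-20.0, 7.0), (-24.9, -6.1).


Centroid = ((x_A+x_B+x_C)/3, (y_A+y_B+y_C)/3)
= (((-20.3)+(-20)+(-24.9))/3, ((-11.3)+7+(-6.1))/3)
= (-21.7333, -3.4667)

(-21.7333, -3.4667)


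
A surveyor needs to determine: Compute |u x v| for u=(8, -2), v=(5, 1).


|u x v| = |8*1 - (-2)*5|
= |8 - (-10)| = 18

18


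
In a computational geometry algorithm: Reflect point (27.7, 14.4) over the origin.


Reflection over origin: (x,y) -> (-x,-y)
(27.7, 14.4) -> (-27.7, -14.4)

(-27.7, -14.4)


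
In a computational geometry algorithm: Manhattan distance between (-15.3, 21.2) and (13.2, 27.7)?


|(-15.3)-13.2| + |21.2-27.7| = 28.5 + 6.5 = 35

35


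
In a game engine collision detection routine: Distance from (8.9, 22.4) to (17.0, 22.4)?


dx=8.1, dy=0
d^2 = 8.1^2 + 0^2 = 65.61
d = sqrt(65.61) = 8.1

8.1


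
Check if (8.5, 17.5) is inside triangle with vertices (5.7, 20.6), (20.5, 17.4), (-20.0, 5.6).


Cross products: AB x AP = -36.92, BC x BP = -145.65, CA x CP = -121.67
All same sign? yes

Yes, inside


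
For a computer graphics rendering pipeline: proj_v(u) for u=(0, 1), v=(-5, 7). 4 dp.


u.v = 7, |v| = sqrt(74) = 8.6023
Scalar projection = u.v / |v| = 7 / sqrt(74) = 0.8137

0.8137


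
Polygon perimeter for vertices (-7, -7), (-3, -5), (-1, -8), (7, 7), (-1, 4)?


Sides: (-7, -7)->(-3, -5): sqrt(20) = 4.472136, (-3, -5)->(-1, -8): sqrt(13) = 3.605551, (-1, -8)->(7, 7): sqrt(289) = 17, (7, 7)->(-1, 4): sqrt(73) = 8.544004, (-1, 4)->(-7, -7): sqrt(157) = 12.529964
Sum = 46.151655
Perimeter = 46.1517

46.1517


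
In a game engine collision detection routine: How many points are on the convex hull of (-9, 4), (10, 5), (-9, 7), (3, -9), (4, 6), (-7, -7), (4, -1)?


Convex hull vertices (CCW): (-9, 4), (-7, -7), (3, -9), (10, 5), (4, 6), (-9, 7)
Count = 6

6


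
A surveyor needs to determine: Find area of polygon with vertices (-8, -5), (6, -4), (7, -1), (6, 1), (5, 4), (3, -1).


Shoelace sum: ((-8)*(-4) - 6*(-5)) + (6*(-1) - 7*(-4)) + (7*1 - 6*(-1)) + (6*4 - 5*1) + (5*(-1) - 3*4) + (3*(-5) - (-8)*(-1))
= 76
Area = |76|/2 = 38

38


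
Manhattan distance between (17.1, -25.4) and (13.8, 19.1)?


|17.1-13.8| + |(-25.4)-19.1| = 3.3 + 44.5 = 47.8

47.8


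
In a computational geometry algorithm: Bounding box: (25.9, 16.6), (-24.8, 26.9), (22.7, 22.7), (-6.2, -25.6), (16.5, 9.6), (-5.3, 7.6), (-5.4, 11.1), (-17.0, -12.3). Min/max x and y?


x range: [-24.8, 25.9]
y range: [-25.6, 26.9]
Bounding box: (-24.8,-25.6) to (25.9,26.9)

(-24.8,-25.6) to (25.9,26.9)


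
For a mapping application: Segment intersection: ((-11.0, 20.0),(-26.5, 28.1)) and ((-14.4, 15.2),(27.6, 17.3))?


Cross products: d1=194.46, d2=567.21, d3=101.94, d4=-270.81
d1*d2 < 0 and d3*d4 < 0? no

No, they don't intersect


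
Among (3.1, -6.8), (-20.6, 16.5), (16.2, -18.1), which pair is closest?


d(P0,P1) = 33.2352, d(P0,P2) = 17.3003, d(P1,P2) = 50.5114
Closest: P0 and P2

Closest pair: (3.1, -6.8) and (16.2, -18.1), distance = 17.3003


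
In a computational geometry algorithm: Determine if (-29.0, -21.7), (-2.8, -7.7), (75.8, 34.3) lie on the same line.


Cross product: ((-2.8)-(-29))*(34.3-(-21.7)) - ((-7.7)-(-21.7))*(75.8-(-29))
= 0

Yes, collinear


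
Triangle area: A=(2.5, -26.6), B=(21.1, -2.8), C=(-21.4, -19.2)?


Area = |x_A(y_B-y_C) + x_B(y_C-y_A) + x_C(y_A-y_B)|/2
= |41 + 156.14 + 509.32|/2
= 706.46/2 = 353.23

353.23


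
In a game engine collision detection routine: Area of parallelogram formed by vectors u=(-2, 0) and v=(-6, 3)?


|u x v| = |(-2)*3 - 0*(-6)|
= |(-6) - 0| = 6

6


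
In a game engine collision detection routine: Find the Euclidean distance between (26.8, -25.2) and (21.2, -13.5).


dx=-5.6, dy=11.7
d^2 = (-5.6)^2 + 11.7^2 = 168.25
d = sqrt(168.25) = 12.9711

12.9711


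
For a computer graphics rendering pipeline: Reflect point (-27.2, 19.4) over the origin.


Reflection over origin: (x,y) -> (-x,-y)
(-27.2, 19.4) -> (27.2, -19.4)

(27.2, -19.4)


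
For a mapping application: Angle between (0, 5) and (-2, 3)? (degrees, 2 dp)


u.v = 15, |u| = sqrt(25) = 5, |v| = sqrt(13) = 3.6056
cos(theta) = u.v/(|u||v|) = 15/sqrt(325) = 0.83205
theta = acos(0.83205) = 33.69 degrees

33.69 degrees


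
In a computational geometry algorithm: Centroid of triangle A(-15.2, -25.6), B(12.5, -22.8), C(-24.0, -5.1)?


Centroid = ((x_A+x_B+x_C)/3, (y_A+y_B+y_C)/3)
= (((-15.2)+12.5+(-24))/3, ((-25.6)+(-22.8)+(-5.1))/3)
= (-8.9, -17.8333)

(-8.9, -17.8333)


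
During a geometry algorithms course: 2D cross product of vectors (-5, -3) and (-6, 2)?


u x v = u_x*v_y - u_y*v_x = (-5)*2 - (-3)*(-6)
= (-10) - 18 = -28

-28


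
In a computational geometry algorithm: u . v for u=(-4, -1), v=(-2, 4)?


u . v = u_x*v_x + u_y*v_y = (-4)*(-2) + (-1)*4
= 8 + (-4) = 4

4


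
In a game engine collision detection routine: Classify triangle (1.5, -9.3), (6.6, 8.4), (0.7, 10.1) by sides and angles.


Side lengths squared: AB^2=339.3, BC^2=37.7, CA^2=377
Sorted: [37.7, 339.3, 377]
By sides: Scalene, By angles: Right

Scalene, Right


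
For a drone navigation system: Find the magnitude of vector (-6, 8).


|u| = sqrt((-6)^2 + 8^2) = sqrt(100) = 10

10


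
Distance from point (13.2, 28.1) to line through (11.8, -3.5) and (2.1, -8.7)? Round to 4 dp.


|cross product| = 299.24
|line direction| = sqrt(121.13) = 11.0059
Distance = 299.24/sqrt(121.13) = 27.189

27.189


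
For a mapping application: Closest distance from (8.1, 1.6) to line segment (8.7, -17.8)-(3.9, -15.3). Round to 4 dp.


Project P onto AB: t = 1 (clamped to [0,1])
Closest point on segment: (3.9, -15.3)
Distance: 17.4141

17.4141


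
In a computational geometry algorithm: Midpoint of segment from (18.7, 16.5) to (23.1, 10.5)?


M = ((18.7+23.1)/2, (16.5+10.5)/2)
= (20.9, 13.5)

(20.9, 13.5)


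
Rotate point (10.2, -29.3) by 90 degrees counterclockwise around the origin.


90° CCW: (x,y) -> (-y, x)
(10.2,-29.3) -> (29.3, 10.2)

(29.3, 10.2)


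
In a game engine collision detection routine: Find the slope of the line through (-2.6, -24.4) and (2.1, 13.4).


slope = (y2-y1)/(x2-x1) = (13.4-(-24.4))/(2.1-(-2.6)) = 37.8/4.7 = 8.0426

8.0426


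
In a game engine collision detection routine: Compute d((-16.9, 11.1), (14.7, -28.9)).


dx=31.6, dy=-40
d^2 = 31.6^2 + (-40)^2 = 2598.56
d = sqrt(2598.56) = 50.9761

50.9761


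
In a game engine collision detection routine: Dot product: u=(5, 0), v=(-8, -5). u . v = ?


u . v = u_x*v_x + u_y*v_y = 5*(-8) + 0*(-5)
= (-40) + 0 = -40

-40


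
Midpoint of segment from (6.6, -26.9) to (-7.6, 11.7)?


M = ((6.6+(-7.6))/2, ((-26.9)+11.7)/2)
= (-0.5, -7.6)

(-0.5, -7.6)


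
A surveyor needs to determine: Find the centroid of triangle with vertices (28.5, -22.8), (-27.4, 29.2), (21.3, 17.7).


Centroid = ((x_A+x_B+x_C)/3, (y_A+y_B+y_C)/3)
= ((28.5+(-27.4)+21.3)/3, ((-22.8)+29.2+17.7)/3)
= (7.4667, 8.0333)

(7.4667, 8.0333)


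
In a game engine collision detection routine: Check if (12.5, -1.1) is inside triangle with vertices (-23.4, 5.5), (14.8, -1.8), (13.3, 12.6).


Cross products: AB x AP = 9.95, BC x BP = 32.07, CA x CP = 497.11
All same sign? yes

Yes, inside


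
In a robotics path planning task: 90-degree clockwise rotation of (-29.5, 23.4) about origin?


90° CW: (x,y) -> (y, -x)
(-29.5,23.4) -> (23.4, 29.5)

(23.4, 29.5)


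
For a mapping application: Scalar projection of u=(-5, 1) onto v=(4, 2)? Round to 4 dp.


u.v = -18, |v| = sqrt(20) = 4.4721
Scalar projection = u.v / |v| = -18 / sqrt(20) = -4.0249

-4.0249


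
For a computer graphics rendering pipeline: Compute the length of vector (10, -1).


|u| = sqrt(10^2 + (-1)^2) = sqrt(101) = 10.0499

10.0499


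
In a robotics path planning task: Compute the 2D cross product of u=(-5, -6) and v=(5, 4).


u x v = u_x*v_y - u_y*v_x = (-5)*4 - (-6)*5
= (-20) - (-30) = 10

10


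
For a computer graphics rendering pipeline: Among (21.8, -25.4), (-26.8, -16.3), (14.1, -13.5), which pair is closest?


d(P0,P1) = 49.4446, d(P0,P2) = 14.1739, d(P1,P2) = 40.9957
Closest: P0 and P2

Closest pair: (21.8, -25.4) and (14.1, -13.5), distance = 14.1739


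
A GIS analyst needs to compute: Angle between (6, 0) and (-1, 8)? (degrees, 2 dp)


u.v = -6, |u| = sqrt(36) = 6, |v| = sqrt(65) = 8.0623
cos(theta) = u.v/(|u||v|) = -6/sqrt(2340) = -0.124035
theta = acos(-0.124035) = 97.13 degrees

97.13 degrees


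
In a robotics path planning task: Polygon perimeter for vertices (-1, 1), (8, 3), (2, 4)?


Sides: (-1, 1)->(8, 3): sqrt(85) = 9.219544, (8, 3)->(2, 4): sqrt(37) = 6.082763, (2, 4)->(-1, 1): sqrt(18) = 4.242641
Sum = 19.544948
Perimeter = 19.5449

19.5449


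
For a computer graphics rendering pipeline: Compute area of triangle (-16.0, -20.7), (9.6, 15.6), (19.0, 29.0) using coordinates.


Area = |x_A(y_B-y_C) + x_B(y_C-y_A) + x_C(y_A-y_B)|/2
= |214.4 + 477.12 + (-689.7)|/2
= 1.82/2 = 0.91

0.91


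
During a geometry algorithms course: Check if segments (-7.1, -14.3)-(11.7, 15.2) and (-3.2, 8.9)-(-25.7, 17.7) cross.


Cross products: d1=556.32, d2=-272.87, d3=321.11, d4=1150.3
d1*d2 < 0 and d3*d4 < 0? no

No, they don't intersect


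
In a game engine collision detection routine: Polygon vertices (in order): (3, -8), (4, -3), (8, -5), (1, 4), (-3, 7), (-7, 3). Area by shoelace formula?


Shoelace sum: (3*(-3) - 4*(-8)) + (4*(-5) - 8*(-3)) + (8*4 - 1*(-5)) + (1*7 - (-3)*4) + ((-3)*3 - (-7)*7) + ((-7)*(-8) - 3*3)
= 170
Area = |170|/2 = 85

85


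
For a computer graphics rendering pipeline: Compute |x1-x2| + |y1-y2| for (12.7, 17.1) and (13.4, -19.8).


|12.7-13.4| + |17.1-(-19.8)| = 0.7 + 36.9 = 37.6

37.6


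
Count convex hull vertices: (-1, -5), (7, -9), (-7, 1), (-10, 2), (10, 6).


Convex hull vertices (CCW): (-10, 2), (-1, -5), (7, -9), (10, 6)
Count = 4

4


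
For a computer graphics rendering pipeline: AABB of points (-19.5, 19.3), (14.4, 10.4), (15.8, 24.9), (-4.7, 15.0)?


x range: [-19.5, 15.8]
y range: [10.4, 24.9]
Bounding box: (-19.5,10.4) to (15.8,24.9)

(-19.5,10.4) to (15.8,24.9)


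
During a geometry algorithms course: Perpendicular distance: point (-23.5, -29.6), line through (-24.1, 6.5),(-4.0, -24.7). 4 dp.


|cross product| = 706.89
|line direction| = sqrt(1377.45) = 37.114
Distance = 706.89/sqrt(1377.45) = 19.0464

19.0464


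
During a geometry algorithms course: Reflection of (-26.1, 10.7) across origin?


Reflection over origin: (x,y) -> (-x,-y)
(-26.1, 10.7) -> (26.1, -10.7)

(26.1, -10.7)


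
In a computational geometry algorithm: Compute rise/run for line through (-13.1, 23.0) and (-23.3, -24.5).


slope = (y2-y1)/(x2-x1) = ((-24.5)-23)/((-23.3)-(-13.1)) = (-47.5)/(-10.2) = 4.6569

4.6569


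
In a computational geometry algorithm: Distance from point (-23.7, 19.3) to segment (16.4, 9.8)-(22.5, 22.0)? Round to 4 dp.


Project P onto AB: t = 0 (clamped to [0,1])
Closest point on segment: (16.4, 9.8)
Distance: 41.21

41.21


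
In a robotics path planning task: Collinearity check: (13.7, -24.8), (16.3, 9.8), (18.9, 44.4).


Cross product: (16.3-13.7)*(44.4-(-24.8)) - (9.8-(-24.8))*(18.9-13.7)
= 0

Yes, collinear


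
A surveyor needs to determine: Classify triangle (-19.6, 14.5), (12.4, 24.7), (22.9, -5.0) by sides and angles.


Side lengths squared: AB^2=1128.04, BC^2=992.34, CA^2=2186.5
Sorted: [992.34, 1128.04, 2186.5]
By sides: Scalene, By angles: Obtuse

Scalene, Obtuse


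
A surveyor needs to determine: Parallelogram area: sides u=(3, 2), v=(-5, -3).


|u x v| = |3*(-3) - 2*(-5)|
= |(-9) - (-10)| = 1

1


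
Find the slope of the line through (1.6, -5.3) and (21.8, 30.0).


slope = (y2-y1)/(x2-x1) = (30-(-5.3))/(21.8-1.6) = 35.3/20.2 = 1.7475

1.7475


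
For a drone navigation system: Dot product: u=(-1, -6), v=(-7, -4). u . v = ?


u . v = u_x*v_x + u_y*v_y = (-1)*(-7) + (-6)*(-4)
= 7 + 24 = 31

31


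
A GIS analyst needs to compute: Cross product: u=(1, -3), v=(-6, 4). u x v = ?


u x v = u_x*v_y - u_y*v_x = 1*4 - (-3)*(-6)
= 4 - 18 = -14

-14


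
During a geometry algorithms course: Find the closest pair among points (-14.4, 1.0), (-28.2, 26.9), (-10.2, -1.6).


d(P0,P1) = 29.3471, d(P0,P2) = 4.9396, d(P1,P2) = 33.7083
Closest: P0 and P2

Closest pair: (-14.4, 1.0) and (-10.2, -1.6), distance = 4.9396


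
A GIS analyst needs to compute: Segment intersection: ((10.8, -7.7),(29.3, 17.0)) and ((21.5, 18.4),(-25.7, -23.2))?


Cross products: d1=786.8, d2=390.56, d3=218.56, d4=614.8
d1*d2 < 0 and d3*d4 < 0? no

No, they don't intersect


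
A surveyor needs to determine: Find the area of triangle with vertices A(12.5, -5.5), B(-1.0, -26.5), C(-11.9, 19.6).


Area = |x_A(y_B-y_C) + x_B(y_C-y_A) + x_C(y_A-y_B)|/2
= |(-576.25) + (-25.1) + (-249.9)|/2
= 851.25/2 = 425.625

425.625


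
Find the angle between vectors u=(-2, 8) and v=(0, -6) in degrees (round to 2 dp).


u.v = -48, |u| = sqrt(68) = 8.2462, |v| = sqrt(36) = 6
cos(theta) = u.v/(|u||v|) = -48/sqrt(2448) = -0.970143
theta = acos(-0.970143) = 165.96 degrees

165.96 degrees


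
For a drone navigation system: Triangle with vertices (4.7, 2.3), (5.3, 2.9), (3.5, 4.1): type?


Side lengths squared: AB^2=0.72, BC^2=4.68, CA^2=4.68
Sorted: [0.72, 4.68, 4.68]
By sides: Isosceles, By angles: Acute

Isosceles, Acute


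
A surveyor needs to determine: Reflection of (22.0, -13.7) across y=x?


Reflection over y=x: (x,y) -> (y,x)
(22, -13.7) -> (-13.7, 22)

(-13.7, 22)


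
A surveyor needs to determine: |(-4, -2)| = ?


|u| = sqrt((-4)^2 + (-2)^2) = sqrt(20) = 4.4721

4.4721


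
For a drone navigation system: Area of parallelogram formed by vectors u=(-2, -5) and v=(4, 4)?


|u x v| = |(-2)*4 - (-5)*4|
= |(-8) - (-20)| = 12

12


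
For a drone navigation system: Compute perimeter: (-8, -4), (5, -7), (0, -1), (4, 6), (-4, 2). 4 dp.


Sides: (-8, -4)->(5, -7): sqrt(178) = 13.341664, (5, -7)->(0, -1): sqrt(61) = 7.81025, (0, -1)->(4, 6): sqrt(65) = 8.062258, (4, 6)->(-4, 2): sqrt(80) = 8.944272, (-4, 2)->(-8, -4): sqrt(52) = 7.211103
Sum = 45.369547
Perimeter = 45.3695

45.3695


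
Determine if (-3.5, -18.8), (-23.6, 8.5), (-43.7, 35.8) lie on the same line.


Cross product: ((-23.6)-(-3.5))*(35.8-(-18.8)) - (8.5-(-18.8))*((-43.7)-(-3.5))
= 0

Yes, collinear


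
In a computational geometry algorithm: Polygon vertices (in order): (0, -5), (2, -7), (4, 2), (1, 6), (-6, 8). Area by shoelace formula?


Shoelace sum: (0*(-7) - 2*(-5)) + (2*2 - 4*(-7)) + (4*6 - 1*2) + (1*8 - (-6)*6) + ((-6)*(-5) - 0*8)
= 138
Area = |138|/2 = 69

69


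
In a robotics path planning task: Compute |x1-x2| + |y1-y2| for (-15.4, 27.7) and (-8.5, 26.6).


|(-15.4)-(-8.5)| + |27.7-26.6| = 6.9 + 1.1 = 8

8


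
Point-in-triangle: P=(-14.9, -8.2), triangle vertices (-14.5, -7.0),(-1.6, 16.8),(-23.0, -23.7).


Cross products: AB x AP = -5.96, BC x BP = -3.65, CA x CP = -3.52
All same sign? yes

Yes, inside


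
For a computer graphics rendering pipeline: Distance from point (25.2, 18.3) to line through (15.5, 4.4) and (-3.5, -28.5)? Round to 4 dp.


|cross product| = 55.03
|line direction| = sqrt(1443.41) = 37.9922
Distance = 55.03/sqrt(1443.41) = 1.4485

1.4485


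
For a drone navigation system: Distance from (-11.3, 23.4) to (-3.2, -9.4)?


dx=8.1, dy=-32.8
d^2 = 8.1^2 + (-32.8)^2 = 1141.45
d = sqrt(1141.45) = 33.7854

33.7854


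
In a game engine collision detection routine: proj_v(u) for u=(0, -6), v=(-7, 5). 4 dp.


u.v = -30, |v| = sqrt(74) = 8.6023
Scalar projection = u.v / |v| = -30 / sqrt(74) = -3.4874

-3.4874


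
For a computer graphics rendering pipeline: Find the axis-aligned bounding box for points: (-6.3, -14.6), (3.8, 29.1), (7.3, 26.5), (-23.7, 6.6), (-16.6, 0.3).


x range: [-23.7, 7.3]
y range: [-14.6, 29.1]
Bounding box: (-23.7,-14.6) to (7.3,29.1)

(-23.7,-14.6) to (7.3,29.1)


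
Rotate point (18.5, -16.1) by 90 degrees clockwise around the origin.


90° CW: (x,y) -> (y, -x)
(18.5,-16.1) -> (-16.1, -18.5)

(-16.1, -18.5)


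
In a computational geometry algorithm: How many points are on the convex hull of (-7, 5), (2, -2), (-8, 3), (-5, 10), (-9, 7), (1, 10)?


Convex hull vertices (CCW): (-9, 7), (-8, 3), (2, -2), (1, 10), (-5, 10)
Count = 5

5


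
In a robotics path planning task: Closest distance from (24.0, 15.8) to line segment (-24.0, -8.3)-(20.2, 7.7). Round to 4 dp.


Project P onto AB: t = 1 (clamped to [0,1])
Closest point on segment: (20.2, 7.7)
Distance: 8.9471

8.9471


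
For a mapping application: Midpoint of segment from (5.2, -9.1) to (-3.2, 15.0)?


M = ((5.2+(-3.2))/2, ((-9.1)+15)/2)
= (1, 2.95)

(1, 2.95)


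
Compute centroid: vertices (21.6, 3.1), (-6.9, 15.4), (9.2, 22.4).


Centroid = ((x_A+x_B+x_C)/3, (y_A+y_B+y_C)/3)
= ((21.6+(-6.9)+9.2)/3, (3.1+15.4+22.4)/3)
= (7.9667, 13.6333)

(7.9667, 13.6333)


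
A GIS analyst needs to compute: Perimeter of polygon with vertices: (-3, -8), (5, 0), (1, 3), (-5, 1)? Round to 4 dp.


Sides: (-3, -8)->(5, 0): sqrt(128) = 11.313708, (5, 0)->(1, 3): sqrt(25) = 5, (1, 3)->(-5, 1): sqrt(40) = 6.324555, (-5, 1)->(-3, -8): sqrt(85) = 9.219544
Sum = 31.857807
Perimeter = 31.8578

31.8578


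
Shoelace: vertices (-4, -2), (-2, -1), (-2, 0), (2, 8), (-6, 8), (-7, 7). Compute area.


Shoelace sum: ((-4)*(-1) - (-2)*(-2)) + ((-2)*0 - (-2)*(-1)) + ((-2)*8 - 2*0) + (2*8 - (-6)*8) + ((-6)*7 - (-7)*8) + ((-7)*(-2) - (-4)*7)
= 102
Area = |102|/2 = 51

51


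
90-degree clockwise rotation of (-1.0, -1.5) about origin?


90° CW: (x,y) -> (y, -x)
(-1,-1.5) -> (-1.5, 1)

(-1.5, 1)


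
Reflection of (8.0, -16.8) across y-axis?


Reflection over y-axis: (x,y) -> (-x,y)
(8, -16.8) -> (-8, -16.8)

(-8, -16.8)


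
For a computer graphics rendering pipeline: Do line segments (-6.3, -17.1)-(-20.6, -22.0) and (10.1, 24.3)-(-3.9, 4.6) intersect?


Cross products: d1=256.52, d2=43.41, d3=-511.66, d4=-298.55
d1*d2 < 0 and d3*d4 < 0? no

No, they don't intersect


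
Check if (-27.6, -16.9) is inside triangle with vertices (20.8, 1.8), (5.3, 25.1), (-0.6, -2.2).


Cross products: AB x AP = 1417.57, BC x BP = -650.37, CA x CP = -206.58
All same sign? no

No, outside


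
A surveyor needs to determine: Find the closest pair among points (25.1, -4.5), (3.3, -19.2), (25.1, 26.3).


d(P0,P1) = 26.2932, d(P0,P2) = 30.8, d(P1,P2) = 50.4528
Closest: P0 and P1

Closest pair: (25.1, -4.5) and (3.3, -19.2), distance = 26.2932


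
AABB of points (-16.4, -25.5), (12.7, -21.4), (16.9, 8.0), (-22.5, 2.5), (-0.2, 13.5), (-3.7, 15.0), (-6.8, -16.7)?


x range: [-22.5, 16.9]
y range: [-25.5, 15]
Bounding box: (-22.5,-25.5) to (16.9,15)

(-22.5,-25.5) to (16.9,15)


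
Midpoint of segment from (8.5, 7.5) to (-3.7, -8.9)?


M = ((8.5+(-3.7))/2, (7.5+(-8.9))/2)
= (2.4, -0.7)

(2.4, -0.7)


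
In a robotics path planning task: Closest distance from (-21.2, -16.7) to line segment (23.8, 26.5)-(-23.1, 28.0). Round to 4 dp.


Project P onto AB: t = 0.9291 (clamped to [0,1])
Closest point on segment: (-19.7738, 27.8936)
Distance: 44.6164

44.6164


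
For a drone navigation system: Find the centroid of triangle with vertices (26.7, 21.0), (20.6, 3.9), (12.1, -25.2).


Centroid = ((x_A+x_B+x_C)/3, (y_A+y_B+y_C)/3)
= ((26.7+20.6+12.1)/3, (21+3.9+(-25.2))/3)
= (19.8, -0.1)

(19.8, -0.1)


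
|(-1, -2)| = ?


|u| = sqrt((-1)^2 + (-2)^2) = sqrt(5) = 2.2361

2.2361


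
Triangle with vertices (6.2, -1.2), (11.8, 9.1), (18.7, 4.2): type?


Side lengths squared: AB^2=137.45, BC^2=71.62, CA^2=185.41
Sorted: [71.62, 137.45, 185.41]
By sides: Scalene, By angles: Acute

Scalene, Acute


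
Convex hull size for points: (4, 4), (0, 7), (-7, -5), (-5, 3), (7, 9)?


Convex hull vertices (CCW): (-7, -5), (4, 4), (7, 9), (0, 7), (-5, 3)
Count = 5

5


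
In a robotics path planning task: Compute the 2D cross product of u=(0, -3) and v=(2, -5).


u x v = u_x*v_y - u_y*v_x = 0*(-5) - (-3)*2
= 0 - (-6) = 6

6


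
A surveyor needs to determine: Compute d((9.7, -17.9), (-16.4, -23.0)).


dx=-26.1, dy=-5.1
d^2 = (-26.1)^2 + (-5.1)^2 = 707.22
d = sqrt(707.22) = 26.5936

26.5936


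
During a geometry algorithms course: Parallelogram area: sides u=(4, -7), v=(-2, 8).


|u x v| = |4*8 - (-7)*(-2)|
= |32 - 14| = 18

18


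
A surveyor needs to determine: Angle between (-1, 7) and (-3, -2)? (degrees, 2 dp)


u.v = -11, |u| = sqrt(50) = 7.0711, |v| = sqrt(13) = 3.6056
cos(theta) = u.v/(|u||v|) = -11/sqrt(650) = -0.431455
theta = acos(-0.431455) = 115.56 degrees

115.56 degrees


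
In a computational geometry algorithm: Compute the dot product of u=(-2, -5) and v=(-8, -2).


u . v = u_x*v_x + u_y*v_y = (-2)*(-8) + (-5)*(-2)
= 16 + 10 = 26

26


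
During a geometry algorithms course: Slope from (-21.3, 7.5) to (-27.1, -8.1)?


slope = (y2-y1)/(x2-x1) = ((-8.1)-7.5)/((-27.1)-(-21.3)) = (-15.6)/(-5.8) = 2.6897

2.6897


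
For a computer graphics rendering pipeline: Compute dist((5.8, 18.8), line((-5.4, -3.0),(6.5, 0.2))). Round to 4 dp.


|cross product| = 223.58
|line direction| = sqrt(151.85) = 12.3227
Distance = 223.58/sqrt(151.85) = 18.1437

18.1437


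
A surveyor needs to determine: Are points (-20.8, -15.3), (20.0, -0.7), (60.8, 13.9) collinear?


Cross product: (20-(-20.8))*(13.9-(-15.3)) - ((-0.7)-(-15.3))*(60.8-(-20.8))
= 0

Yes, collinear


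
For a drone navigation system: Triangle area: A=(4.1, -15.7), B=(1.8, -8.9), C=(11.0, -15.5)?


Area = |x_A(y_B-y_C) + x_B(y_C-y_A) + x_C(y_A-y_B)|/2
= |27.06 + 0.36 + (-74.8)|/2
= 47.38/2 = 23.69

23.69


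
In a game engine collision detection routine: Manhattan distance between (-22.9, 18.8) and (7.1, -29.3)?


|(-22.9)-7.1| + |18.8-(-29.3)| = 30 + 48.1 = 78.1

78.1


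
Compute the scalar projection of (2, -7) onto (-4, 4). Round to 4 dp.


u.v = -36, |v| = sqrt(32) = 5.6569
Scalar projection = u.v / |v| = -36 / sqrt(32) = -6.364

-6.364


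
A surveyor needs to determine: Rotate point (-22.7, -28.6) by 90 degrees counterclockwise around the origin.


90° CCW: (x,y) -> (-y, x)
(-22.7,-28.6) -> (28.6, -22.7)

(28.6, -22.7)


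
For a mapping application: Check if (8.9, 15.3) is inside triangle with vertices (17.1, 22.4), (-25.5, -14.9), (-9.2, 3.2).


Cross products: AB x AP = -3.4, BC x BP = -130.38, CA x CP = -29.29
All same sign? yes

Yes, inside


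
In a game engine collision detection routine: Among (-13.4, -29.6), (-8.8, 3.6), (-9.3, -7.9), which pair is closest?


d(P0,P1) = 33.5172, d(P0,P2) = 22.0839, d(P1,P2) = 11.5109
Closest: P1 and P2

Closest pair: (-8.8, 3.6) and (-9.3, -7.9), distance = 11.5109


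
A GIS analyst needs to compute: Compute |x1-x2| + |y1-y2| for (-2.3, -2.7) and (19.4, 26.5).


|(-2.3)-19.4| + |(-2.7)-26.5| = 21.7 + 29.2 = 50.9

50.9


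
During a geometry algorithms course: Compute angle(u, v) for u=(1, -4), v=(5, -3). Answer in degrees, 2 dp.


u.v = 17, |u| = sqrt(17) = 4.1231, |v| = sqrt(34) = 5.831
cos(theta) = u.v/(|u||v|) = 17/sqrt(578) = 0.707107
theta = acos(0.707107) = 45 degrees

45 degrees


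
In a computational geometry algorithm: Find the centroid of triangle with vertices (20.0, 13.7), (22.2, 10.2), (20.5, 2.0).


Centroid = ((x_A+x_B+x_C)/3, (y_A+y_B+y_C)/3)
= ((20+22.2+20.5)/3, (13.7+10.2+2)/3)
= (20.9, 8.6333)

(20.9, 8.6333)


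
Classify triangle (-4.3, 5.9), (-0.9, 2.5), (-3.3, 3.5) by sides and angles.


Side lengths squared: AB^2=23.12, BC^2=6.76, CA^2=6.76
Sorted: [6.76, 6.76, 23.12]
By sides: Isosceles, By angles: Obtuse

Isosceles, Obtuse


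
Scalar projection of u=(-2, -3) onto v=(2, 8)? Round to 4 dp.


u.v = -28, |v| = sqrt(68) = 8.2462
Scalar projection = u.v / |v| = -28 / sqrt(68) = -3.3955

-3.3955
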